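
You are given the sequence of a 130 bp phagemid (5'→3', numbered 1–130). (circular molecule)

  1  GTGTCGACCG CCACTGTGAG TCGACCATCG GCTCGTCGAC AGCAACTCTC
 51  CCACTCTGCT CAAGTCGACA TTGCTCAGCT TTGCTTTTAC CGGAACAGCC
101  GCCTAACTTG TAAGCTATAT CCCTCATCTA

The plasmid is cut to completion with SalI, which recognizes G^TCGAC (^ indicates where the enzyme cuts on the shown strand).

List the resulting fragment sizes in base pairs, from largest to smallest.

69, 29, 17, 15 bp

SalI sites (GTCGAC) start at positions 3, 20, 35, 64.
SalI cuts after the first base of each site, so after positions 3, 20, 35, 64.
Circular molecule, 4 cuts → 4 fragments:
  4–20 → 17 bp
  21–35 → 15 bp
  36–64 → 29 bp
  65–130 then 1–3 → 66 + 3 = 69 bp
Sorted largest to smallest: 69, 29, 17, 15 bp.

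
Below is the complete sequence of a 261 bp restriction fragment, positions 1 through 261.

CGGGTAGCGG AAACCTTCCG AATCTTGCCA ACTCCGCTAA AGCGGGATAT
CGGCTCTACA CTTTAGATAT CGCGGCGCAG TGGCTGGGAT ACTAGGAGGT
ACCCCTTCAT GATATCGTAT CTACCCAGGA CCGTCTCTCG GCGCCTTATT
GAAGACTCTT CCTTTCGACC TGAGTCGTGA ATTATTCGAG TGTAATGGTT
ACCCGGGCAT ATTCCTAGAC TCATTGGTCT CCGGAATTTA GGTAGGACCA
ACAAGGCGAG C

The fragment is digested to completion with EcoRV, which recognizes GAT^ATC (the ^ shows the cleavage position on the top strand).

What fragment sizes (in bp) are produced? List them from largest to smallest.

EcoRV sites (GATATC) start at positions 46, 66, 111.
EcoRV cuts after base 3 of each site, so after positions 48, 68, 113.
Linear molecule, 3 cuts → 4 fragments:
  1–48 → 48 bp
  49–68 → 20 bp
  69–113 → 45 bp
  114–261 → 148 bp
Sorted largest to smallest: 148, 48, 45, 20 bp.

148, 48, 45, 20 bp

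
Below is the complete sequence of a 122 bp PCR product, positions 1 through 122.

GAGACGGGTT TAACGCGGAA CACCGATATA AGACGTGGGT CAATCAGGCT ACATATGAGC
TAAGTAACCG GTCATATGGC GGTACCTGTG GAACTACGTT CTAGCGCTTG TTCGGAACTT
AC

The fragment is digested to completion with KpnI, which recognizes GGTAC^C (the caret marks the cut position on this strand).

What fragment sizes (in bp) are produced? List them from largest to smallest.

85, 37 bp

The KpnI site (GGTACC) starts at position 81.
KpnI cuts after base 5 of each site (before the last base), so after position 85.
Linear molecule, 1 cut → 2 fragments:
  1–85 → 85 bp
  86–122 → 37 bp
Sorted largest to smallest: 85, 37 bp.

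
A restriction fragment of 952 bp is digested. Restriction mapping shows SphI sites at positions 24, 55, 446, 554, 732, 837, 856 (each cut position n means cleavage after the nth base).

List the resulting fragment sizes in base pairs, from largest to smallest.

391, 178, 108, 105, 96, 31, 24, 19 bp

Linear molecule, 7 cuts → 8 fragments:
  24 − 0 = 24 bp
  55 − 24 = 31 bp
  446 − 55 = 391 bp
  554 − 446 = 108 bp
  732 − 554 = 178 bp
  837 − 732 = 105 bp
  856 − 837 = 19 bp
  952 − 856 = 96 bp
Sorted largest to smallest: 391, 178, 108, 105, 96, 31, 24, 19 bp.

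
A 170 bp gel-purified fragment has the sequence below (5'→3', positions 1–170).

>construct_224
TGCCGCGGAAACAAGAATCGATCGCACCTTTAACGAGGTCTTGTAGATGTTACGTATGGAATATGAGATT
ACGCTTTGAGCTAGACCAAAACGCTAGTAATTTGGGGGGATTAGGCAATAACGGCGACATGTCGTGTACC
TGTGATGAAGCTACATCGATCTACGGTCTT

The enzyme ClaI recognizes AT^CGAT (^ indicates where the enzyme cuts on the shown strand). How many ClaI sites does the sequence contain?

ATCGAT occurs starting at positions 17, 155.
ClaI cuts at 2 sites.

2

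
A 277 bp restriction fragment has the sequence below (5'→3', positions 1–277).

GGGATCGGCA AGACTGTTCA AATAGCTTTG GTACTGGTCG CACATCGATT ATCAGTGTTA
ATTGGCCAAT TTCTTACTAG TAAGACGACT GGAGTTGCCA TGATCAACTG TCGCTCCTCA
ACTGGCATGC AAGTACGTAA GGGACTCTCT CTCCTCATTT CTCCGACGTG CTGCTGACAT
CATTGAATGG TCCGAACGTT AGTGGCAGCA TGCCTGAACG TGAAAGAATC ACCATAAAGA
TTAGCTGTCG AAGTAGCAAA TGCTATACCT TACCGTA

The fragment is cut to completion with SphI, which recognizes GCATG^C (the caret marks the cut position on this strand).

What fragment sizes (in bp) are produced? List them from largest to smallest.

SphI sites (GCATGC) start at positions 125, 208.
SphI cuts after base 5 of each site (before the last base), so after positions 129, 212.
Linear molecule, 2 cuts → 3 fragments:
  1–129 → 129 bp
  130–212 → 83 bp
  213–277 → 65 bp
Sorted largest to smallest: 129, 83, 65 bp.

129, 83, 65 bp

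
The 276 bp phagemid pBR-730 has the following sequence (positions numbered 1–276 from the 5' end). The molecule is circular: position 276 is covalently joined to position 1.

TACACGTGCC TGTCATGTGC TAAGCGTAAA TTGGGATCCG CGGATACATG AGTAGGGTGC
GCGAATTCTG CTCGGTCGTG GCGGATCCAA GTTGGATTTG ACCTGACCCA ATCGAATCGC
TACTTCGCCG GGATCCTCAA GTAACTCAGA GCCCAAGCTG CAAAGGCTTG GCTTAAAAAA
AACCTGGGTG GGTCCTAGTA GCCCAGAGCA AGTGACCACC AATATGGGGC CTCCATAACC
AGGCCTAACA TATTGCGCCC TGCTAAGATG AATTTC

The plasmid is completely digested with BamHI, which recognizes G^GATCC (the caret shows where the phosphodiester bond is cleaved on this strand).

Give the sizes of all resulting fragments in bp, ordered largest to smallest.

179, 49, 48 bp

BamHI sites (GGATCC) start at positions 34, 83, 131.
BamHI cuts after the first base of each site, so after positions 34, 83, 131.
Circular molecule, 3 cuts → 3 fragments:
  35–83 → 49 bp
  84–131 → 48 bp
  132–276 then 1–34 → 145 + 34 = 179 bp
Sorted largest to smallest: 179, 49, 48 bp.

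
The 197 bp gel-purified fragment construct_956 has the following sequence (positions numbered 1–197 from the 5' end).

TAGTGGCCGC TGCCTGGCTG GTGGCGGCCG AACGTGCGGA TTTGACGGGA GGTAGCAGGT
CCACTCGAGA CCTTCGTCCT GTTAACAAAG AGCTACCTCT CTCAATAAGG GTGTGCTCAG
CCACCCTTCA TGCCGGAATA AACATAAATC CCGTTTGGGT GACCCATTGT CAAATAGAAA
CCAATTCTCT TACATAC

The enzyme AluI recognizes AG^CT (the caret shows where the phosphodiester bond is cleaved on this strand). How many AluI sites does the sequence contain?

1

AGCT occurs starting at position 91.
AluI cuts at 1 site.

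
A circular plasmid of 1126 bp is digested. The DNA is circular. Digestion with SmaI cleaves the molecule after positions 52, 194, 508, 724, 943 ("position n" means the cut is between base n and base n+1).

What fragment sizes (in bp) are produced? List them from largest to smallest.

Circular molecule, 5 cuts → 5 fragments:
  194 − 52 = 142 bp
  508 − 194 = 314 bp
  724 − 508 = 216 bp
  943 − 724 = 219 bp
  wrap: 1126 − 943 + 52 = 235 bp
Sorted largest to smallest: 314, 235, 219, 216, 142 bp.

314, 235, 219, 216, 142 bp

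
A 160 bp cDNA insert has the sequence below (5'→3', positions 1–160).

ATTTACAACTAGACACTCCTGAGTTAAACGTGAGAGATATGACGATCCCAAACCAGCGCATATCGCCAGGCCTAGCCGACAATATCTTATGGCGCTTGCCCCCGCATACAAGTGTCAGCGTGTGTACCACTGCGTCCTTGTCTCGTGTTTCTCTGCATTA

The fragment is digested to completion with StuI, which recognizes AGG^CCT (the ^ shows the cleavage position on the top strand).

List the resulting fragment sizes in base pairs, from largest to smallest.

90, 70 bp

The StuI site (AGGCCT) starts at position 68.
StuI cuts after base 3 of each site, so after position 70.
Linear molecule, 1 cut → 2 fragments:
  1–70 → 70 bp
  71–160 → 90 bp
Sorted largest to smallest: 90, 70 bp.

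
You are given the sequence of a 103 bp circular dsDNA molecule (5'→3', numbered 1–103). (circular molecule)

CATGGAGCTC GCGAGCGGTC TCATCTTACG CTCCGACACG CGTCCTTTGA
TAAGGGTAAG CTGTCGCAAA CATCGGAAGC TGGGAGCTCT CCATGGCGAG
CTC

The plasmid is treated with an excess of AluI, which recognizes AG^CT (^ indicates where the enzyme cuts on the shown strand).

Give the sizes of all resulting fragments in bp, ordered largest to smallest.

AluI sites (AGCT) start at positions 6, 59, 78, 85, 99.
AluI cuts after base 2 of each site, so after positions 7, 60, 79, 86, 100.
Circular molecule, 5 cuts → 5 fragments:
  8–60 → 53 bp
  61–79 → 19 bp
  80–86 → 7 bp
  87–100 → 14 bp
  101–103 then 1–7 → 3 + 7 = 10 bp
Sorted largest to smallest: 53, 19, 14, 10, 7 bp.

53, 19, 14, 10, 7 bp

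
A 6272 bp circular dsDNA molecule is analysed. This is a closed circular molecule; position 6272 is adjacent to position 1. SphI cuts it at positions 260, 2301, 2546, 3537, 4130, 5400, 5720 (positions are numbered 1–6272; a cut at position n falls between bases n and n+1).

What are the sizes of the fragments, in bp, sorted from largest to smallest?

Circular molecule, 7 cuts → 7 fragments:
  2301 − 260 = 2041 bp
  2546 − 2301 = 245 bp
  3537 − 2546 = 991 bp
  4130 − 3537 = 593 bp
  5400 − 4130 = 1270 bp
  5720 − 5400 = 320 bp
  wrap: 6272 − 5720 + 260 = 812 bp
Sorted largest to smallest: 2041, 1270, 991, 812, 593, 320, 245 bp.

2041, 1270, 991, 812, 593, 320, 245 bp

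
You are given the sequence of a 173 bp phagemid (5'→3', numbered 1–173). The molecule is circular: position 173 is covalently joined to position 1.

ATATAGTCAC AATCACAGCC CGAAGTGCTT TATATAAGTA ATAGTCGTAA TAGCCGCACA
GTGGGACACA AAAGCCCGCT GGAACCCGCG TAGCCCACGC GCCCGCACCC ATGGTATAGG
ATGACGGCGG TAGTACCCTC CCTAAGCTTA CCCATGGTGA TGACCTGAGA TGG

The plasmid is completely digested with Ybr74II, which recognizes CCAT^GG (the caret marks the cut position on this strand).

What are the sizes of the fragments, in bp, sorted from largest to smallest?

Ybr74II sites (CCATGG) start at positions 109, 152.
Ybr74II cuts after base 4 of each site, so after positions 112, 155.
Circular molecule, 2 cuts → 2 fragments:
  113–155 → 43 bp
  156–173 then 1–112 → 18 + 112 = 130 bp
Sorted largest to smallest: 130, 43 bp.

130, 43 bp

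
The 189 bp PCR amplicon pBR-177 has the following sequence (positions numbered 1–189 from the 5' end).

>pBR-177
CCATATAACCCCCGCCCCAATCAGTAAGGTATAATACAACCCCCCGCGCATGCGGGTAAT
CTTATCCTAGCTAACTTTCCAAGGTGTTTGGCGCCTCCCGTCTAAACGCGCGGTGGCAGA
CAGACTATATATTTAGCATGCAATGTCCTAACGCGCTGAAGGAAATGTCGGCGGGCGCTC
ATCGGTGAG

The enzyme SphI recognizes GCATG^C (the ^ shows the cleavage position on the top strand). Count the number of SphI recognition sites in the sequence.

GCATGC occurs starting at positions 48, 136.
SphI cuts at 2 sites.

2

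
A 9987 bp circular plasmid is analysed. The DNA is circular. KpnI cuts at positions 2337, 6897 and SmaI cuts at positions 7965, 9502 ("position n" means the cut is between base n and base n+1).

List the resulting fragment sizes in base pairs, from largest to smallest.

Combined cut positions (sorted): 2337, 6897, 7965, 9502.
Circular molecule, 4 cuts → 4 fragments:
  6897 − 2337 = 4560 bp
  7965 − 6897 = 1068 bp
  9502 − 7965 = 1537 bp
  wrap: 9987 − 9502 + 2337 = 2822 bp
Sorted largest to smallest: 4560, 2822, 1537, 1068 bp.

4560, 2822, 1537, 1068 bp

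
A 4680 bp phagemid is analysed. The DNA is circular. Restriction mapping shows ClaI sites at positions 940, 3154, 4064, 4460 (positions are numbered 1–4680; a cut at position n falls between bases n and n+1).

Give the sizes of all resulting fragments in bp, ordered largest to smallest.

2214, 1160, 910, 396 bp

Circular molecule, 4 cuts → 4 fragments:
  3154 − 940 = 2214 bp
  4064 − 3154 = 910 bp
  4460 − 4064 = 396 bp
  wrap: 4680 − 4460 + 940 = 1160 bp
Sorted largest to smallest: 2214, 1160, 910, 396 bp.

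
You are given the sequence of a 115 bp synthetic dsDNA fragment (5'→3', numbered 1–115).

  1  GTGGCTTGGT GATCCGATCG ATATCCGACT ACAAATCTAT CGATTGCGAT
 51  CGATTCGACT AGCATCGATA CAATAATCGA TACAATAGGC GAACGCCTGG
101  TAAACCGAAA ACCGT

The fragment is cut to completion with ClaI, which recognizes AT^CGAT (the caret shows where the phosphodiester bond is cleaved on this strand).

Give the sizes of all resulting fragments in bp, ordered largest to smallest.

ClaI sites (ATCGAT) start at positions 17, 39, 49, 64, 76.
ClaI cuts after base 2 of each site, so after positions 18, 40, 50, 65, 77.
Linear molecule, 5 cuts → 6 fragments:
  1–18 → 18 bp
  19–40 → 22 bp
  41–50 → 10 bp
  51–65 → 15 bp
  66–77 → 12 bp
  78–115 → 38 bp
Sorted largest to smallest: 38, 22, 18, 15, 12, 10 bp.

38, 22, 18, 15, 12, 10 bp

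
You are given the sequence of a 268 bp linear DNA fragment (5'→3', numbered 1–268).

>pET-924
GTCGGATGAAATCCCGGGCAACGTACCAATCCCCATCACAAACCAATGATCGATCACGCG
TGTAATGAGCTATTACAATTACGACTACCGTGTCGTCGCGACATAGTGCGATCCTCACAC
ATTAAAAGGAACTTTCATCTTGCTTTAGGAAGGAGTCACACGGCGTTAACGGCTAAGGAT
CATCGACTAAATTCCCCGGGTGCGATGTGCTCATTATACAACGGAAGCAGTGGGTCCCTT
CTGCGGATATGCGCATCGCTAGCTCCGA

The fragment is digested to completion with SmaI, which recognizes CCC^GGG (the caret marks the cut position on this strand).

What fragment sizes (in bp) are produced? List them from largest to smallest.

SmaI sites (CCCGGG) start at positions 13, 195.
SmaI cuts after base 3 of each site, so after positions 15, 197.
Linear molecule, 2 cuts → 3 fragments:
  1–15 → 15 bp
  16–197 → 182 bp
  198–268 → 71 bp
Sorted largest to smallest: 182, 71, 15 bp.

182, 71, 15 bp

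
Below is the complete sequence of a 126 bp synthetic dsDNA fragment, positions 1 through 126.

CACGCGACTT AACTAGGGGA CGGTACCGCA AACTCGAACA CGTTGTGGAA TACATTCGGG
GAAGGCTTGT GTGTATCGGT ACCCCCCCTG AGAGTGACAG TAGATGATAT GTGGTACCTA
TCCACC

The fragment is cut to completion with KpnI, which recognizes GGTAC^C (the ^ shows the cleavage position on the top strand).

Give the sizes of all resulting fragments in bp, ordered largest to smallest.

KpnI sites (GGTACC) start at positions 22, 78, 113.
KpnI cuts after base 5 of each site (before the last base), so after positions 26, 82, 117.
Linear molecule, 3 cuts → 4 fragments:
  1–26 → 26 bp
  27–82 → 56 bp
  83–117 → 35 bp
  118–126 → 9 bp
Sorted largest to smallest: 56, 35, 26, 9 bp.

56, 35, 26, 9 bp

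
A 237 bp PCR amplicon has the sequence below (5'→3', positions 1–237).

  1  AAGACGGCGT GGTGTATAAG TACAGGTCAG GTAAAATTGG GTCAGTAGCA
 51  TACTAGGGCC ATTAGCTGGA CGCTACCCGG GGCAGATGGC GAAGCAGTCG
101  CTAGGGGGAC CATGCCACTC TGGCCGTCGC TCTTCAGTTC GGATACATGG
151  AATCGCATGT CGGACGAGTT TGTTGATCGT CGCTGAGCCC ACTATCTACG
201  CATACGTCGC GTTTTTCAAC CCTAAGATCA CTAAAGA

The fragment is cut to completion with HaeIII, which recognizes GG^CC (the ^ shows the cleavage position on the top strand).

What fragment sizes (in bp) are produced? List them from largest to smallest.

114, 65, 58 bp

HaeIII sites (GGCC) start at positions 57, 122.
HaeIII cuts after base 2 of each site, so after positions 58, 123.
Linear molecule, 2 cuts → 3 fragments:
  1–58 → 58 bp
  59–123 → 65 bp
  124–237 → 114 bp
Sorted largest to smallest: 114, 65, 58 bp.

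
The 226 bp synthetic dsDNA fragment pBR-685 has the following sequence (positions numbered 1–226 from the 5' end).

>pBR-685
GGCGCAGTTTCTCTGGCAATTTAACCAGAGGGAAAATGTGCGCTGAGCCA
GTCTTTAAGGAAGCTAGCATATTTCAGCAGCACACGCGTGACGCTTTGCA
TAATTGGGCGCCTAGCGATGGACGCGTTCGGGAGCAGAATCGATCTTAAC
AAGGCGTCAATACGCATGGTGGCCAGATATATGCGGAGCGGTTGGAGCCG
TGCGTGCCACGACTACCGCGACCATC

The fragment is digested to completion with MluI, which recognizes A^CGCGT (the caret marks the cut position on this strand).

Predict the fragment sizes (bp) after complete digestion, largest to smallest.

104, 84, 38 bp

MluI sites (ACGCGT) start at positions 84, 122.
MluI cuts after the first base of each site, so after positions 84, 122.
Linear molecule, 2 cuts → 3 fragments:
  1–84 → 84 bp
  85–122 → 38 bp
  123–226 → 104 bp
Sorted largest to smallest: 104, 84, 38 bp.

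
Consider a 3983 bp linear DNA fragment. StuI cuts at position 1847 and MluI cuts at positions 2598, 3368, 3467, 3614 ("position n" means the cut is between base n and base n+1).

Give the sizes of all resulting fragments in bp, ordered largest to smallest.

Combined cut positions (sorted): 1847, 2598, 3368, 3467, 3614.
Linear molecule, 5 cuts → 6 fragments:
  1847 − 0 = 1847 bp
  2598 − 1847 = 751 bp
  3368 − 2598 = 770 bp
  3467 − 3368 = 99 bp
  3614 − 3467 = 147 bp
  3983 − 3614 = 369 bp
Sorted largest to smallest: 1847, 770, 751, 369, 147, 99 bp.

1847, 770, 751, 369, 147, 99 bp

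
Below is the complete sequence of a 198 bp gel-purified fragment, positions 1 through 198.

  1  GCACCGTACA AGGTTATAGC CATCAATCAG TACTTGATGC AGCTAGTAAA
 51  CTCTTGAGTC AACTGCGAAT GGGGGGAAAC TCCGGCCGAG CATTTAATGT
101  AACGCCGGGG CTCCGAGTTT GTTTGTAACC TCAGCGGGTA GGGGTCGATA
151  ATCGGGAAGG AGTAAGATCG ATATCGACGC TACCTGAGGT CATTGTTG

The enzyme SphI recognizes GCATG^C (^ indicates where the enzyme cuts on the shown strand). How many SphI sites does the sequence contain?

No occurrence of GCATGC is present in the sequence.
SphI does not cut: 0 sites.

0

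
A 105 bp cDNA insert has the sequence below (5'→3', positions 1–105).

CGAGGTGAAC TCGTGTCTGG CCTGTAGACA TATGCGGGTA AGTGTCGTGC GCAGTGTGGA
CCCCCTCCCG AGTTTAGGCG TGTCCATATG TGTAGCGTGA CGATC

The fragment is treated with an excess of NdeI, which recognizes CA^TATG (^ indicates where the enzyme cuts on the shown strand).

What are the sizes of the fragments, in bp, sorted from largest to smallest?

56, 30, 19 bp

NdeI sites (CATATG) start at positions 29, 85.
NdeI cuts after base 2 of each site, so after positions 30, 86.
Linear molecule, 2 cuts → 3 fragments:
  1–30 → 30 bp
  31–86 → 56 bp
  87–105 → 19 bp
Sorted largest to smallest: 56, 30, 19 bp.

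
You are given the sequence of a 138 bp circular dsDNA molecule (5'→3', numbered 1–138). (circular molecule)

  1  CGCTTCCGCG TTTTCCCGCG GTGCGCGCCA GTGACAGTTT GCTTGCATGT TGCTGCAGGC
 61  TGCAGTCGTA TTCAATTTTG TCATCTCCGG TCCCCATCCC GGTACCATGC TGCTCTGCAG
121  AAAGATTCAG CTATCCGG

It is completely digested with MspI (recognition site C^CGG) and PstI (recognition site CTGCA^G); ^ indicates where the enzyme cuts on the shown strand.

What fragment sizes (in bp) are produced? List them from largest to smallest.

60, 23, 20, 16, 12, 7 bp

MspI sites (CCGG) start at positions 87, 99, 135.
MspI cuts after the first base of each site, so after positions 87, 99, 135.
PstI sites (CTGCAG) start at positions 53, 60, 115.
PstI cuts after base 5 of each site (before the last base), so after positions 57, 64, 119.
Combined cut positions: 57, 64, 87, 99, 119, 135.
Circular molecule, 6 cuts → 6 fragments:
  58–64 → 7 bp
  65–87 → 23 bp
  88–99 → 12 bp
  100–119 → 20 bp
  120–135 → 16 bp
  136–138 then 1–57 → 3 + 57 = 60 bp
Sorted largest to smallest: 60, 23, 20, 16, 12, 7 bp.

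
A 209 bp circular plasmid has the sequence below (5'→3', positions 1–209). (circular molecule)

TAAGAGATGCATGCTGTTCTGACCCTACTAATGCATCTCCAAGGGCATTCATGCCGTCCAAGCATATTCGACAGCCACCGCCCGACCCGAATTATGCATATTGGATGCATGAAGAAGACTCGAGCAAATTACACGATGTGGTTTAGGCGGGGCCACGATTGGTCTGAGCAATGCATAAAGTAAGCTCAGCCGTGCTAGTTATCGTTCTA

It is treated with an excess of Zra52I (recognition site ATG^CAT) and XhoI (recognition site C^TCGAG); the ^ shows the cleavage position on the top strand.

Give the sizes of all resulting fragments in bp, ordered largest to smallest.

Zra52I sites (ATGCAT) start at positions 7, 31, 94, 105, 171.
Zra52I cuts after base 3 of each site, so after positions 9, 33, 96, 107, 173.
The XhoI site (CTCGAG) starts at position 119.
XhoI cuts after the first base of each site, so after position 119.
Combined cut positions: 9, 33, 96, 107, 119, 173.
Circular molecule, 6 cuts → 6 fragments:
  10–33 → 24 bp
  34–96 → 63 bp
  97–107 → 11 bp
  108–119 → 12 bp
  120–173 → 54 bp
  174–209 then 1–9 → 36 + 9 = 45 bp
Sorted largest to smallest: 63, 54, 45, 24, 12, 11 bp.

63, 54, 45, 24, 12, 11 bp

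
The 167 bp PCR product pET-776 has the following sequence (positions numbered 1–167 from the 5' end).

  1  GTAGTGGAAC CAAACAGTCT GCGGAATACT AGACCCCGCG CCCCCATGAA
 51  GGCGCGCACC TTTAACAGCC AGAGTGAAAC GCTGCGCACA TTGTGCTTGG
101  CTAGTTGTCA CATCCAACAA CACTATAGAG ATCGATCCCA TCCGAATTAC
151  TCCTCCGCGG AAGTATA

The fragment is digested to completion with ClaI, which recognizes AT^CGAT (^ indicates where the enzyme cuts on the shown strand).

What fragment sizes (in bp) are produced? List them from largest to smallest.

132, 35 bp

The ClaI site (ATCGAT) starts at position 131.
ClaI cuts after base 2 of each site, so after position 132.
Linear molecule, 1 cut → 2 fragments:
  1–132 → 132 bp
  133–167 → 35 bp
Sorted largest to smallest: 132, 35 bp.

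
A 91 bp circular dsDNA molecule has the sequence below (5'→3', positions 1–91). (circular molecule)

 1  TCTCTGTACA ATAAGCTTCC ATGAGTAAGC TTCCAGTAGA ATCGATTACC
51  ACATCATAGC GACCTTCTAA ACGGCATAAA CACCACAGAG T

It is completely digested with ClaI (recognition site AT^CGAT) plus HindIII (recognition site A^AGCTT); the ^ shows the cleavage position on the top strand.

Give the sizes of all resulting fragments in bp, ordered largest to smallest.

The ClaI site (ATCGAT) starts at position 41.
ClaI cuts after base 2 of each site, so after position 42.
HindIII sites (AAGCTT) start at positions 13, 27.
HindIII cuts after the first base of each site, so after positions 13, 27.
Combined cut positions: 13, 27, 42.
Circular molecule, 3 cuts → 3 fragments:
  14–27 → 14 bp
  28–42 → 15 bp
  43–91 then 1–13 → 49 + 13 = 62 bp
Sorted largest to smallest: 62, 15, 14 bp.

62, 15, 14 bp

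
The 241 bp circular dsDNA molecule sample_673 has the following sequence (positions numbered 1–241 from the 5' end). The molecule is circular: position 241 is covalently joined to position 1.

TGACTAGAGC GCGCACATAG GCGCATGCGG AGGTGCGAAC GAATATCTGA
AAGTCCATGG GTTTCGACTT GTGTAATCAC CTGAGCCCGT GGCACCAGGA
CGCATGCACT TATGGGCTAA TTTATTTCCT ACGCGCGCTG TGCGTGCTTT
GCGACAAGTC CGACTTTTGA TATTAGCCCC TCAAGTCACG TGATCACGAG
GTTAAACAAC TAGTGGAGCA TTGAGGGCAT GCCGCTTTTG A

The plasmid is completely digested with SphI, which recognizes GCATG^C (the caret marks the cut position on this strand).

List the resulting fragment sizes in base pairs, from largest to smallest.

125, 79, 37 bp

SphI sites (GCATGC) start at positions 23, 102, 227.
SphI cuts after base 5 of each site (before the last base), so after positions 27, 106, 231.
Circular molecule, 3 cuts → 3 fragments:
  28–106 → 79 bp
  107–231 → 125 bp
  232–241 then 1–27 → 10 + 27 = 37 bp
Sorted largest to smallest: 125, 79, 37 bp.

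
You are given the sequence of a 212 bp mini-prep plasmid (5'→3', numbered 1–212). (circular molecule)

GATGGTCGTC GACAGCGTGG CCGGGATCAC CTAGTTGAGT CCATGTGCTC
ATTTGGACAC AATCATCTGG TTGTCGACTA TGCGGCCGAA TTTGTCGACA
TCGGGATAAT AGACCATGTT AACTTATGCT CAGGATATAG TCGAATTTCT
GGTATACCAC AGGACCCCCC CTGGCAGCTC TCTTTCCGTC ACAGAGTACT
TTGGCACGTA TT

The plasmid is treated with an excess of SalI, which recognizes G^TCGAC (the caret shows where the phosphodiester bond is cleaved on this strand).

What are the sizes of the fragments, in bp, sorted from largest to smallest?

126, 65, 21 bp

SalI sites (GTCGAC) start at positions 8, 73, 94.
SalI cuts after the first base of each site, so after positions 8, 73, 94.
Circular molecule, 3 cuts → 3 fragments:
  9–73 → 65 bp
  74–94 → 21 bp
  95–212 then 1–8 → 118 + 8 = 126 bp
Sorted largest to smallest: 126, 65, 21 bp.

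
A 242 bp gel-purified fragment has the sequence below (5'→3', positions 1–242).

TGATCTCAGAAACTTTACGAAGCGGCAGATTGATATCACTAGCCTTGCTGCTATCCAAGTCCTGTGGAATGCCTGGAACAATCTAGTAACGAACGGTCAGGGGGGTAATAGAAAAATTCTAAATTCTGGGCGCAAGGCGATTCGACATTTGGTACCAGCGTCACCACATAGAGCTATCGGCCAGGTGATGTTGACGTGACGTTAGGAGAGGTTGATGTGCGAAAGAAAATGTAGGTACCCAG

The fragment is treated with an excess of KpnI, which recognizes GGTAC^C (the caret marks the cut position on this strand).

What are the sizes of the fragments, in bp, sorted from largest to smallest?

KpnI sites (GGTACC) start at positions 151, 234.
KpnI cuts after base 5 of each site (before the last base), so after positions 155, 238.
Linear molecule, 2 cuts → 3 fragments:
  1–155 → 155 bp
  156–238 → 83 bp
  239–242 → 4 bp
Sorted largest to smallest: 155, 83, 4 bp.

155, 83, 4 bp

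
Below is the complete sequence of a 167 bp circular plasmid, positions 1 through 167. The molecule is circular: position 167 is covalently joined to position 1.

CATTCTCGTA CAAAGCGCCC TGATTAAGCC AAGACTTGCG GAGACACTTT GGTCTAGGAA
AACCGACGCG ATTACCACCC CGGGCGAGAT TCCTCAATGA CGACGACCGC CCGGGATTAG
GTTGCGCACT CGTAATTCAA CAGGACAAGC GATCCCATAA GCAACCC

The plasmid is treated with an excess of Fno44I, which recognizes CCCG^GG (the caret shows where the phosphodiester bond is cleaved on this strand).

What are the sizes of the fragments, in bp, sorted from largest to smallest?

Fno44I sites (CCCGGG) start at positions 79, 110.
Fno44I cuts after base 4 of each site, so after positions 82, 113.
Circular molecule, 2 cuts → 2 fragments:
  83–113 → 31 bp
  114–167 then 1–82 → 54 + 82 = 136 bp
Sorted largest to smallest: 136, 31 bp.

136, 31 bp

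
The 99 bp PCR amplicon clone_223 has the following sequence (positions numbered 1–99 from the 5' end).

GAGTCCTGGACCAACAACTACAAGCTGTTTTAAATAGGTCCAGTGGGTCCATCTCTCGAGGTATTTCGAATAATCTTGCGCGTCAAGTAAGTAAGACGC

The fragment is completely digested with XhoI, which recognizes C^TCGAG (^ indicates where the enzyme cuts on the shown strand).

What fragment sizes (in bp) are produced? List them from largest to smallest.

The XhoI site (CTCGAG) starts at position 55.
XhoI cuts after the first base of each site, so after position 55.
Linear molecule, 1 cut → 2 fragments:
  1–55 → 55 bp
  56–99 → 44 bp
Sorted largest to smallest: 55, 44 bp.

55, 44 bp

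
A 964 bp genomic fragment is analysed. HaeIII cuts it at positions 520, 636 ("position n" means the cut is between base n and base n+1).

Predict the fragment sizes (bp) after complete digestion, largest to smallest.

520, 328, 116 bp

Linear molecule, 2 cuts → 3 fragments:
  520 − 0 = 520 bp
  636 − 520 = 116 bp
  964 − 636 = 328 bp
Sorted largest to smallest: 520, 328, 116 bp.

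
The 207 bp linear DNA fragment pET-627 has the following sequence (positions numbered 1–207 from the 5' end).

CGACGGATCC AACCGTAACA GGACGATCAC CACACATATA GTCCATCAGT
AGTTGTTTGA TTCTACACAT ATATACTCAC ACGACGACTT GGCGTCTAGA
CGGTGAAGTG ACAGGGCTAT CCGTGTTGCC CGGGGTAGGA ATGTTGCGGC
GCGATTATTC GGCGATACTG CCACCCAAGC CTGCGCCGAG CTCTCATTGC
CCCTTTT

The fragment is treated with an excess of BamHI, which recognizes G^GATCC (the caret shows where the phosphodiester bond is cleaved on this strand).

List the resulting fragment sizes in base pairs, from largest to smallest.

202, 5 bp

The BamHI site (GGATCC) starts at position 5.
BamHI cuts after the first base of each site, so after position 5.
Linear molecule, 1 cut → 2 fragments:
  1–5 → 5 bp
  6–207 → 202 bp
Sorted largest to smallest: 202, 5 bp.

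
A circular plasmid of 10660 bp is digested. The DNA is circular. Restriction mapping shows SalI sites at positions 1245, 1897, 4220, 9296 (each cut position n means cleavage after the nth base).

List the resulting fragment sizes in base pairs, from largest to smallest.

Circular molecule, 4 cuts → 4 fragments:
  1897 − 1245 = 652 bp
  4220 − 1897 = 2323 bp
  9296 − 4220 = 5076 bp
  wrap: 10660 − 9296 + 1245 = 2609 bp
Sorted largest to smallest: 5076, 2609, 2323, 652 bp.

5076, 2609, 2323, 652 bp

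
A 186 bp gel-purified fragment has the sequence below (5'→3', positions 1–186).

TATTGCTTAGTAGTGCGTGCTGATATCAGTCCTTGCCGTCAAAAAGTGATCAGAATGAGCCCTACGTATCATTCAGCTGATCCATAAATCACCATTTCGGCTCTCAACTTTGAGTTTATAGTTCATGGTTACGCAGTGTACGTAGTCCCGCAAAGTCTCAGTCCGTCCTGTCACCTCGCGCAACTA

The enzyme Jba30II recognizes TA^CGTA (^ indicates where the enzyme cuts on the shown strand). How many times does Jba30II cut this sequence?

2

TACGTA occurs starting at positions 63, 139.
Jba30II cuts at 2 sites.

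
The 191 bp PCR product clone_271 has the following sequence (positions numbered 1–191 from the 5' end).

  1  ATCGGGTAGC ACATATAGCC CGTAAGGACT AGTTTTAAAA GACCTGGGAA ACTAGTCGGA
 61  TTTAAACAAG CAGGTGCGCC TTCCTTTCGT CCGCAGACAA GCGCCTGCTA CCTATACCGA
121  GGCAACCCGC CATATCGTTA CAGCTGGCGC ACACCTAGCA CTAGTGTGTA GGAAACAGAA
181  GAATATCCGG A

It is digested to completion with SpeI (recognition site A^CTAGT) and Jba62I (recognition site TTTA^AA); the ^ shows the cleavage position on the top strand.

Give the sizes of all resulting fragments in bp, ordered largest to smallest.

96, 31, 28, 14, 13, 9 bp

SpeI sites (ACTAGT) start at positions 28, 51, 160.
SpeI cuts after the first base of each site, so after positions 28, 51, 160.
Jba62I sites (TTTAAA) start at positions 34, 61.
Jba62I cuts after base 4 of each site, so after positions 37, 64.
Combined cut positions: 28, 37, 51, 64, 160.
Linear molecule, 5 cuts → 6 fragments:
  1–28 → 28 bp
  29–37 → 9 bp
  38–51 → 14 bp
  52–64 → 13 bp
  65–160 → 96 bp
  161–191 → 31 bp
Sorted largest to smallest: 96, 31, 28, 14, 13, 9 bp.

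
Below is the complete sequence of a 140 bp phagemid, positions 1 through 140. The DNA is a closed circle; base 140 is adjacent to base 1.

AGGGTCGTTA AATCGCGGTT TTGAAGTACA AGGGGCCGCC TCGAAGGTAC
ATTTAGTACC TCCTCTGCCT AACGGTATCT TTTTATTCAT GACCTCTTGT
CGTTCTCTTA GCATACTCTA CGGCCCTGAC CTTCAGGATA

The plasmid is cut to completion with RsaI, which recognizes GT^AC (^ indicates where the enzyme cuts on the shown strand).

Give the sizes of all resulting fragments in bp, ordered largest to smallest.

RsaI sites (GTAC) start at positions 26, 47, 56.
RsaI cuts after base 2 of each site, so after positions 27, 48, 57.
Circular molecule, 3 cuts → 3 fragments:
  28–48 → 21 bp
  49–57 → 9 bp
  58–140 then 1–27 → 83 + 27 = 110 bp
Sorted largest to smallest: 110, 21, 9 bp.

110, 21, 9 bp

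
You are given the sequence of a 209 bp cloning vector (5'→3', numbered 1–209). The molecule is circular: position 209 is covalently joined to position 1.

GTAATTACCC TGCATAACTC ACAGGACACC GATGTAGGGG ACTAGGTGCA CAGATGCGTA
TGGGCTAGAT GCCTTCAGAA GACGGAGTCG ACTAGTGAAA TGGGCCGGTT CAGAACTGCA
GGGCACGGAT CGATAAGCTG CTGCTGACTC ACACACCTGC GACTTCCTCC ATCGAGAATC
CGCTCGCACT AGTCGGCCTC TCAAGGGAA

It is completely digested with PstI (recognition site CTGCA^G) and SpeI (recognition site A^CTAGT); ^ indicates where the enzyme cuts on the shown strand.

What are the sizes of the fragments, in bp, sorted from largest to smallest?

The PstI site (CTGCAG) starts at position 116.
PstI cuts after base 5 of each site (before the last base), so after position 120.
SpeI sites (ACTAGT) start at positions 91, 188.
SpeI cuts after the first base of each site, so after positions 91, 188.
Combined cut positions: 91, 120, 188.
Circular molecule, 3 cuts → 3 fragments:
  92–120 → 29 bp
  121–188 → 68 bp
  189–209 then 1–91 → 21 + 91 = 112 bp
Sorted largest to smallest: 112, 68, 29 bp.

112, 68, 29 bp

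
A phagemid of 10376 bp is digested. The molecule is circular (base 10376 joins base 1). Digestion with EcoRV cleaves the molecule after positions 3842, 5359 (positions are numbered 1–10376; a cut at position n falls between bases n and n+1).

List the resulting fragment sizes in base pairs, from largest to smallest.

Circular molecule, 2 cuts → 2 fragments:
  5359 − 3842 = 1517 bp
  wrap: 10376 − 5359 + 3842 = 8859 bp
Sorted largest to smallest: 8859, 1517 bp.

8859, 1517 bp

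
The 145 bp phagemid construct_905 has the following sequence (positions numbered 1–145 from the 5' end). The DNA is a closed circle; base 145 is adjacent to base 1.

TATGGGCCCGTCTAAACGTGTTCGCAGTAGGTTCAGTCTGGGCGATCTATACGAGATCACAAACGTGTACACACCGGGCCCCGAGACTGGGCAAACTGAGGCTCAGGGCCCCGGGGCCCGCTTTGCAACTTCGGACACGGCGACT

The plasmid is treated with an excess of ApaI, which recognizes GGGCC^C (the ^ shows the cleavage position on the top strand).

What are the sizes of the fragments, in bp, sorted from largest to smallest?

ApaI sites (GGGCCC) start at positions 4, 76, 106, 114.
ApaI cuts after base 5 of each site (before the last base), so after positions 8, 80, 110, 118.
Circular molecule, 4 cuts → 4 fragments:
  9–80 → 72 bp
  81–110 → 30 bp
  111–118 → 8 bp
  119–145 then 1–8 → 27 + 8 = 35 bp
Sorted largest to smallest: 72, 35, 30, 8 bp.

72, 35, 30, 8 bp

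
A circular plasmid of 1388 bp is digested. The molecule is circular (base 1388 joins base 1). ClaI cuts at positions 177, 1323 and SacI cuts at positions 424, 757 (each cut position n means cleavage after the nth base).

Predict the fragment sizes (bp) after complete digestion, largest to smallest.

Combined cut positions (sorted): 177, 424, 757, 1323.
Circular molecule, 4 cuts → 4 fragments:
  424 − 177 = 247 bp
  757 − 424 = 333 bp
  1323 − 757 = 566 bp
  wrap: 1388 − 1323 + 177 = 242 bp
Sorted largest to smallest: 566, 333, 247, 242 bp.

566, 333, 247, 242 bp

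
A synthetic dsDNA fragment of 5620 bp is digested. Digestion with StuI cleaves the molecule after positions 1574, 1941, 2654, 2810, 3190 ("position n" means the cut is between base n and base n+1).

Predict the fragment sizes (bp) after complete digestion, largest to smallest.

2430, 1574, 713, 380, 367, 156 bp

Linear molecule, 5 cuts → 6 fragments:
  1574 − 0 = 1574 bp
  1941 − 1574 = 367 bp
  2654 − 1941 = 713 bp
  2810 − 2654 = 156 bp
  3190 − 2810 = 380 bp
  5620 − 3190 = 2430 bp
Sorted largest to smallest: 2430, 1574, 713, 380, 367, 156 bp.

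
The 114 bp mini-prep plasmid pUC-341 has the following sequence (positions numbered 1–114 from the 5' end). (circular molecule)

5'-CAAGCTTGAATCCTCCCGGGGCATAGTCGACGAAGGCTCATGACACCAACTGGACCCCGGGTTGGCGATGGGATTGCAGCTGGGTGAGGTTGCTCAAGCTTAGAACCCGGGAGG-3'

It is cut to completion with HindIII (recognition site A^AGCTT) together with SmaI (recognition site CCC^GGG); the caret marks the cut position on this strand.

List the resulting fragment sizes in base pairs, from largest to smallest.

41, 38, 15, 12, 8 bp

HindIII sites (AAGCTT) start at positions 2, 96.
HindIII cuts after the first base of each site, so after positions 2, 96.
SmaI sites (CCCGGG) start at positions 15, 56, 106.
SmaI cuts after base 3 of each site, so after positions 17, 58, 108.
Combined cut positions: 2, 17, 58, 96, 108.
Circular molecule, 5 cuts → 5 fragments:
  3–17 → 15 bp
  18–58 → 41 bp
  59–96 → 38 bp
  97–108 → 12 bp
  109–114 then 1–2 → 6 + 2 = 8 bp
Sorted largest to smallest: 41, 38, 15, 12, 8 bp.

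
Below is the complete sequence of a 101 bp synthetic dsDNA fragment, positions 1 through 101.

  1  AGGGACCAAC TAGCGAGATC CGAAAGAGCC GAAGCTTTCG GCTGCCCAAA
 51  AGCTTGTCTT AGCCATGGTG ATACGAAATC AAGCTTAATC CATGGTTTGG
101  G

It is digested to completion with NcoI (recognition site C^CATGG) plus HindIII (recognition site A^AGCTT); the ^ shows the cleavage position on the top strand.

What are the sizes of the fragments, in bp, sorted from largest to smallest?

32, 18, 18, 13, 11, 9 bp

NcoI sites (CCATGG) start at positions 63, 90.
NcoI cuts after the first base of each site, so after positions 63, 90.
HindIII sites (AAGCTT) start at positions 32, 50, 81.
HindIII cuts after the first base of each site, so after positions 32, 50, 81.
Combined cut positions: 32, 50, 63, 81, 90.
Linear molecule, 5 cuts → 6 fragments:
  1–32 → 32 bp
  33–50 → 18 bp
  51–63 → 13 bp
  64–81 → 18 bp
  82–90 → 9 bp
  91–101 → 11 bp
Sorted largest to smallest: 32, 18, 18, 13, 11, 9 bp.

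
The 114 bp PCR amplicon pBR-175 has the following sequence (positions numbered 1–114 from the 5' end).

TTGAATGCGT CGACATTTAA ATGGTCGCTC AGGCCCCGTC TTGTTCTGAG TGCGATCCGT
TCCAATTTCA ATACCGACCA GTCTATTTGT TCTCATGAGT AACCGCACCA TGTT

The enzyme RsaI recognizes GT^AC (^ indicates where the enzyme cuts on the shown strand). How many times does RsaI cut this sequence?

No occurrence of GTAC is present in the sequence.
RsaI does not cut: 0 sites.

0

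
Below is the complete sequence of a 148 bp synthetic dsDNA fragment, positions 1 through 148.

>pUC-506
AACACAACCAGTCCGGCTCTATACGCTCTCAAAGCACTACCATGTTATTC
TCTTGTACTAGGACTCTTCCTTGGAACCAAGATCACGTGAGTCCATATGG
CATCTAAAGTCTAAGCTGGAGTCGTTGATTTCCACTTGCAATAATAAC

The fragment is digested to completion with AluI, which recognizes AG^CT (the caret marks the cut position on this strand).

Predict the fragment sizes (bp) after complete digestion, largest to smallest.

115, 33 bp

The AluI site (AGCT) starts at position 114.
AluI cuts after base 2 of each site, so after position 115.
Linear molecule, 1 cut → 2 fragments:
  1–115 → 115 bp
  116–148 → 33 bp
Sorted largest to smallest: 115, 33 bp.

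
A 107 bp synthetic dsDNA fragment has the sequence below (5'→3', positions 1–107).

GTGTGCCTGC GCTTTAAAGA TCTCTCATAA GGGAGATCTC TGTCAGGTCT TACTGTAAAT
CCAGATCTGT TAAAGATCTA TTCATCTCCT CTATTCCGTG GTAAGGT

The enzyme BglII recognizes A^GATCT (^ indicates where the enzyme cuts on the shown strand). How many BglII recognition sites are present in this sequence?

AGATCT occurs starting at positions 18, 34, 63, 74.
BglII cuts at 4 sites.

4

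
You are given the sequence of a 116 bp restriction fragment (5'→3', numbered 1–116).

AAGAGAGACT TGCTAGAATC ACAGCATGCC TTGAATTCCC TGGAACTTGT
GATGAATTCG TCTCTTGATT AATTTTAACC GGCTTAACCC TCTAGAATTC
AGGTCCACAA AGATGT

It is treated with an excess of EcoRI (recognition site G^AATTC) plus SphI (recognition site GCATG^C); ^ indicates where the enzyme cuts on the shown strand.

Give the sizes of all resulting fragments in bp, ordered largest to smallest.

EcoRI sites (GAATTC) start at positions 33, 54, 95.
EcoRI cuts after the first base of each site, so after positions 33, 54, 95.
The SphI site (GCATGC) starts at position 24.
SphI cuts after base 5 of each site (before the last base), so after position 28.
Combined cut positions: 28, 33, 54, 95.
Linear molecule, 4 cuts → 5 fragments:
  1–28 → 28 bp
  29–33 → 5 bp
  34–54 → 21 bp
  55–95 → 41 bp
  96–116 → 21 bp
Sorted largest to smallest: 41, 28, 21, 21, 5 bp.

41, 28, 21, 21, 5 bp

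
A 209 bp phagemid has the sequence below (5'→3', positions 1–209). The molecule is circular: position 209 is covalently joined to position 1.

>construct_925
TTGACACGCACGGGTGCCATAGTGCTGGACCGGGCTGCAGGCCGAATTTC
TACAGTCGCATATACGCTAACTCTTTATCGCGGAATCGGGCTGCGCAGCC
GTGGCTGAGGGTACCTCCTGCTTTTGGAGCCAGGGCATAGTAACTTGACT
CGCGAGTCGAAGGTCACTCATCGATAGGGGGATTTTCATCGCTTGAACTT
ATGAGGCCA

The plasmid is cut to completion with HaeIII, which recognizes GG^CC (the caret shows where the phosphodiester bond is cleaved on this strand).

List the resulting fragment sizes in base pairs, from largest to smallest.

HaeIII sites (GGCC) start at positions 40, 205.
HaeIII cuts after base 2 of each site, so after positions 41, 206.
Circular molecule, 2 cuts → 2 fragments:
  42–206 → 165 bp
  207–209 then 1–41 → 3 + 41 = 44 bp
Sorted largest to smallest: 165, 44 bp.

165, 44 bp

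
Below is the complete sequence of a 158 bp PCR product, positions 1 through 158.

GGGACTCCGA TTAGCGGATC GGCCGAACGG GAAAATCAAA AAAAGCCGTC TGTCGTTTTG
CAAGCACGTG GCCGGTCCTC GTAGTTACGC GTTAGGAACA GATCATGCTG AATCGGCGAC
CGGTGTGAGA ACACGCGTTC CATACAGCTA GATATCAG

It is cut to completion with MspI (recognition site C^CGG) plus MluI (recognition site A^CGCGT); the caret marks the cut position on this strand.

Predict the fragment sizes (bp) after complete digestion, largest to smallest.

72, 33, 25, 15, 13 bp

MspI sites (CCGG) start at positions 72, 120.
MspI cuts after the first base of each site, so after positions 72, 120.
MluI sites (ACGCGT) start at positions 87, 133.
MluI cuts after the first base of each site, so after positions 87, 133.
Combined cut positions: 72, 87, 120, 133.
Linear molecule, 4 cuts → 5 fragments:
  1–72 → 72 bp
  73–87 → 15 bp
  88–120 → 33 bp
  121–133 → 13 bp
  134–158 → 25 bp
Sorted largest to smallest: 72, 33, 25, 15, 13 bp.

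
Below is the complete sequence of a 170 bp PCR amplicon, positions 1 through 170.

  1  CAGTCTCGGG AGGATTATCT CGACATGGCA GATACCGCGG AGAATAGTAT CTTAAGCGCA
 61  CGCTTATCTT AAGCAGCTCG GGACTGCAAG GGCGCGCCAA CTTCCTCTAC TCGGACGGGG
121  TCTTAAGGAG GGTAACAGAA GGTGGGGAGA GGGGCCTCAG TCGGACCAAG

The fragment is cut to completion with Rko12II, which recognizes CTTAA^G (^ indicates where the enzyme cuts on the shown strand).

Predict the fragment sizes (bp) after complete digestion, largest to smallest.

55, 54, 44, 17 bp

Rko12II sites (CTTAAG) start at positions 51, 68, 122.
Rko12II cuts after base 5 of each site (before the last base), so after positions 55, 72, 126.
Linear molecule, 3 cuts → 4 fragments:
  1–55 → 55 bp
  56–72 → 17 bp
  73–126 → 54 bp
  127–170 → 44 bp
Sorted largest to smallest: 55, 54, 44, 17 bp.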